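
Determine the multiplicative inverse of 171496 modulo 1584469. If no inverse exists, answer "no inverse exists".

gcd(1584469, 171496) by repeated division:
1584469 = 9*171496 + 41005
171496 = 4*41005 + 7476
41005 = 5*7476 + 3625
7476 = 2*3625 + 226
3625 = 16*226 + 9
226 = 25*9 + 1
9 = 9*1 + 0
gcd = 1, so the inverse exists. Back-substitute:
1 = 226 − 25·9
1 = −25·3625 + 401·226
1 = 401·7476 − 827·3625
1 = −827·41005 + 4536·7476
1 = 4536·171496 − 18971·41005
1 = −18971·1584469 + 175275·171496
So 171496·175275 ≡ 1 (mod 1584469).

175275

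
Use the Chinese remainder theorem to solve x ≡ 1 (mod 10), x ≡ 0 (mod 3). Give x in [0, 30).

21

Write x = 1 + 10·k. Then 10·k ≡ 0 − 1 ≡ 2 (mod 3).
Need 10⁻¹ mod 3. Extended Euclid on (3, 1):
3 = 3*1 + 0
10⁻¹ ≡ 1 (mod 3), so k ≡ 1·2 ≡ 2 (mod 3).
x = 1 + 10·2 = 21.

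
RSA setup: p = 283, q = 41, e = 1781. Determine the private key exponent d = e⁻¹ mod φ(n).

11261

φ(n) = (p−1)(q−1) = 282·40 = 11280.
Need d with 1781·d ≡ 1 (mod 11280). Apply the extended Euclidean algorithm:
11280 = 6×1781 + 594
1781 = 2×594 + 593
594 = 1×593 + 1
593 = 593×1 + 0
Back-substitute:
1 = 594 − 593
1 = −1781 + 3·594
1 = 3·11280 − 19·1781
So 1781·(-19) ≡ 1 (mod 11280), hence d ≡ -19 ≡ 11261 (mod 11280).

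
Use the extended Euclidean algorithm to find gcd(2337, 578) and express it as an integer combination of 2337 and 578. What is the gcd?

Euclidean algorithm:
2337 = 4·578 + 25
578 = 23·25 + 3
25 = 8·3 + 1
3 = 3·1 + 0
gcd(2337, 578) = 1.
Back-substituting:
1 = 25 − 8·3
1 = −8·578 + 185·25
1 = 185·2337 − 748·578
So 1 = (185)·2337 + (-748)·578.

1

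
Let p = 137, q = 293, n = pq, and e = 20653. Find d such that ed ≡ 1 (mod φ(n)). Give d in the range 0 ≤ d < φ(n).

33957

φ(n) = (p−1)(q−1) = 136·292 = 39712.
Need d with 20653·d ≡ 1 (mod 39712). Apply the extended Euclidean algorithm:
39712 = 1×20653 + 19059
20653 = 1×19059 + 1594
19059 = 11×1594 + 1525
1594 = 1×1525 + 69
1525 = 22×69 + 7
69 = 9×7 + 6
7 = 1×6 + 1
6 = 6×1 + 0
Back-substitute:
1 = 7 − 6
1 = −69 + 10·7
1 = 10·1525 − 221·69
1 = −221·1594 + 231·1525
1 = 231·19059 − 2762·1594
1 = −2762·20653 + 2993·19059
1 = 2993·39712 − 5755·20653
So 20653·(-5755) ≡ 1 (mod 39712), hence d ≡ -5755 ≡ 33957 (mod 39712).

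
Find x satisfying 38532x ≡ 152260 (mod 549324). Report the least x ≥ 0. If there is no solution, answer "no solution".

no solution

gcd(38532, 549324):
549324 = 14*38532 + 9876
38532 = 3*9876 + 8904
9876 = 1*8904 + 972
8904 = 9*972 + 156
972 = 6*156 + 36
156 = 4*36 + 12
36 = 3*12 + 0
gcd = 12, but 12 ∤ 152260, so the congruence has no solution.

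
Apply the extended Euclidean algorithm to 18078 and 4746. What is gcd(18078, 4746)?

6

Repeated division:
18078 = 3×4746 + 3840
4746 = 1×3840 + 906
3840 = 4×906 + 216
906 = 4×216 + 42
216 = 5×42 + 6
42 = 7×6 + 0
gcd(18078, 4746) = 6.
Back-substituting:
6 = 216 − 5·42
6 = −5·906 + 21·216
6 = 21·3840 − 89·906
6 = −89·4746 + 110·3840
6 = 110·18078 − 419·4746
So 6 = (110)·18078 + (-419)·4746.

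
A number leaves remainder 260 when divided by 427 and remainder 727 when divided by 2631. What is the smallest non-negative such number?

Write x = 260 + 427·k. Then 427·k ≡ 727 − 260 ≡ 467 (mod 2631).
Need 427⁻¹ mod 2631. Extended Euclid on (2631, 427):
2631 = 6×427 + 69
427 = 6×69 + 13
69 = 5×13 + 4
13 = 3×4 + 1
4 = 4×1 + 0
Back-substitute:
1 = 13 − 3·4
1 = −3·69 + 16·13
1 = 16·427 − 99·69
1 = −99·2631 + 610·427
427⁻¹ ≡ 610 (mod 2631), so k ≡ 610·467 ≡ 722 (mod 2631).
x = 260 + 427·722 = 308554.

308554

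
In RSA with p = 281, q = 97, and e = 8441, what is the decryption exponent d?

3401

φ(n) = (p−1)(q−1) = 280·96 = 26880.
Need d with 8441·d ≡ 1 (mod 26880). Apply the extended Euclidean algorithm:
26880 = 3·8441 + 1557
8441 = 5·1557 + 656
1557 = 2·656 + 245
656 = 2·245 + 166
245 = 1·166 + 79
166 = 2·79 + 8
79 = 9·8 + 7
8 = 1·7 + 1
7 = 7·1 + 0
Back-substitute:
1 = 8 − 7
1 = −79 + 10·8
1 = 10·166 − 21·79
1 = −21·245 + 31·166
1 = 31·656 − 83·245
1 = −83·1557 + 197·656
1 = 197·8441 − 1068·1557
1 = −1068·26880 + 3401·8441
So 8441·3401 ≡ 1 (mod 26880), hence d = 3401.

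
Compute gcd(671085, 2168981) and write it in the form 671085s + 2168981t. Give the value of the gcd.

Repeated division:
2168981 = 3*671085 + 155726
671085 = 4*155726 + 48181
155726 = 3*48181 + 11183
48181 = 4*11183 + 3449
11183 = 3*3449 + 836
3449 = 4*836 + 105
836 = 7*105 + 101
105 = 1*101 + 4
101 = 25*4 + 1
4 = 4*1 + 0
gcd(671085, 2168981) = 1.
Express as a combination:
1 = 101 − 25·4
1 = −25·105 + 26·101
1 = 26·836 − 207·105
1 = −207·3449 + 854·836
1 = 854·11183 − 2769·3449
1 = −2769·48181 + 11930·11183
1 = 11930·155726 − 38559·48181
1 = −38559·671085 + 166166·155726
1 = 166166·2168981 − 537057·671085
So 1 = (166166)·2168981 + (-537057)·671085.

1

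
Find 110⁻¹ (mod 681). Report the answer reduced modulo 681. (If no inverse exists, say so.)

551

Run Euclid on (681, 110):
681 = 6·110 + 21
110 = 5·21 + 5
21 = 4·5 + 1
5 = 5·1 + 0
gcd = 1, so the inverse exists. Back-substitute:
1 = 21 − 4·5
1 = −4·110 + 21·21
1 = 21·681 − 130·110
Hence 110⁻¹ ≡ -130 ≡ 551 (mod 681).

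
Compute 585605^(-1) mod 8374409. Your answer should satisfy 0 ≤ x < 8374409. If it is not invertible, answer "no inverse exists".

1876518

Apply the Euclidean algorithm to 8374409 and 585605:
8374409 = 14*585605 + 175939
585605 = 3*175939 + 57788
175939 = 3*57788 + 2575
57788 = 22*2575 + 1138
2575 = 2*1138 + 299
1138 = 3*299 + 241
299 = 1*241 + 58
241 = 4*58 + 9
58 = 6*9 + 4
9 = 2*4 + 1
4 = 4*1 + 0
Since gcd(585605, 8374409) = 1, back-substitute to write 1 as a combination:
1 = 9 − 2·4
1 = −2·58 + 13·9
1 = 13·241 − 54·58
1 = −54·299 + 67·241
1 = 67·1138 − 255·299
1 = −255·2575 + 577·1138
1 = 577·57788 − 12949·2575
1 = −12949·175939 + 39424·57788
1 = 39424·585605 − 131221·175939
1 = −131221·8374409 + 1876518·585605
So 585605·1876518 ≡ 1 (mod 8374409).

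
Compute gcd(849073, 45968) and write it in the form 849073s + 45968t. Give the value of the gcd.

1

Euclidean algorithm:
849073 = 18×45968 + 21649
45968 = 2×21649 + 2670
21649 = 8×2670 + 289
2670 = 9×289 + 69
289 = 4×69 + 13
69 = 5×13 + 4
13 = 3×4 + 1
4 = 4×1 + 0
gcd(849073, 45968) = 1.
Back-substituting:
1 = 13 − 3·4
1 = −3·69 + 16·13
1 = 16·289 − 67·69
1 = −67·2670 + 619·289
1 = 619·21649 − 5019·2670
1 = −5019·45968 + 10657·21649
1 = 10657·849073 − 196845·45968
So 1 = (10657)·849073 + (-196845)·45968.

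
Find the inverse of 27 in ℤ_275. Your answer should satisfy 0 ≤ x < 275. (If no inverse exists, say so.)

163

Apply the Euclidean algorithm to 275 and 27:
275 = 10×27 + 5
27 = 5×5 + 2
5 = 2×2 + 1
2 = 2×1 + 0
Since gcd(27, 275) = 1, back-substitute to write 1 as a combination:
1 = 5 − 2·2
1 = −2·27 + 11·5
1 = 11·275 − 112·27
So 27·(-112) ≡ 1 (mod 275), and -112 ≡ 163 (mod 275).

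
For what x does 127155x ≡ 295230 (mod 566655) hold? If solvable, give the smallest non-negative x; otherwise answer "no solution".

23550

First find gcd(127155, 566655):
566655 = 4·127155 + 58035
127155 = 2·58035 + 11085
58035 = 5·11085 + 2610
11085 = 4·2610 + 645
2610 = 4·645 + 30
645 = 21·30 + 15
30 = 2·15 + 0
gcd = 15 and 15 | 295230, so solutions exist. Divide through by 15: 8477x ≡ 19682 (mod 37777).
Now find 8477⁻¹ mod 37777:
37777 = 4·8477 + 3869
8477 = 2·3869 + 739
3869 = 5·739 + 174
739 = 4·174 + 43
174 = 4·43 + 2
43 = 21·2 + 1
2 = 2·1 + 0
Back-substitute:
1 = 43 − 21·2
1 = −21·174 + 85·43
1 = 85·739 − 361·174
1 = −361·3869 + 1890·739
1 = 1890·8477 − 4141·3869
1 = −4141·37777 + 18454·8477
So 8477⁻¹ ≡ 18454 (mod 37777).
Then x ≡ 18454·19682 ≡ 23550 (mod 37777); the smallest non-negative solution is x = 23550.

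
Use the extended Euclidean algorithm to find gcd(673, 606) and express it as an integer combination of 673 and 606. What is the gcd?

1

Euclidean algorithm:
673 = 1×606 + 67
606 = 9×67 + 3
67 = 22×3 + 1
3 = 3×1 + 0
gcd(673, 606) = 1.
Back-substituting:
1 = 67 − 22·3
1 = −22·606 + 199·67
1 = 199·673 − 221·606
So 1 = (199)·673 + (-221)·606.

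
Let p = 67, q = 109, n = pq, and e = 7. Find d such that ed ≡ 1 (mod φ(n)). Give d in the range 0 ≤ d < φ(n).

φ(n) = (p−1)(q−1) = 66·108 = 7128.
Need d with 7·d ≡ 1 (mod 7128). Apply the extended Euclidean algorithm:
7128 = 1018*7 + 2
7 = 3*2 + 1
2 = 2*1 + 0
Back-substitute:
1 = 7 − 3·2
1 = −3·7128 + 3055·7
So 7·3055 ≡ 1 (mod 7128), hence d = 3055.

3055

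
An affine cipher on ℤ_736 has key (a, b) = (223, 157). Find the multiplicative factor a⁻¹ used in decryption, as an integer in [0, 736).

703

Extended Euclidean algorithm:
736 = 3×223 + 67
223 = 3×67 + 22
67 = 3×22 + 1
22 = 22×1 + 0
The gcd is 1. Working backward:
1 = 67 − 3·22
1 = −3·223 + 10·67
1 = 10·736 − 33·223
So 223·(-33) ≡ 1 (mod 736), and -33 ≡ 703 (mod 736).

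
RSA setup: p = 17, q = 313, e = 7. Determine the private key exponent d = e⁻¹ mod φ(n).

4279

φ(n) = (p−1)(q−1) = 16·312 = 4992.
Need d with 7·d ≡ 1 (mod 4992). Apply the extended Euclidean algorithm:
4992 = 713*7 + 1
7 = 7*1 + 0
Back-substitute:
1 = 4992 − 713·7
So 7·(-713) ≡ 1 (mod 4992), hence d ≡ -713 ≡ 4279 (mod 4992).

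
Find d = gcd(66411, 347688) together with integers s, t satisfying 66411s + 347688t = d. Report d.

Repeated division:
347688 = 5*66411 + 15633
66411 = 4*15633 + 3879
15633 = 4*3879 + 117
3879 = 33*117 + 18
117 = 6*18 + 9
18 = 2*9 + 0
gcd(66411, 347688) = 9.
Working backward:
9 = 117 − 6·18
9 = −6·3879 + 199·117
9 = 199·15633 − 802·3879
9 = −802·66411 + 3407·15633
9 = 3407·347688 − 17837·66411
So 9 = (3407)·347688 + (-17837)·66411.

9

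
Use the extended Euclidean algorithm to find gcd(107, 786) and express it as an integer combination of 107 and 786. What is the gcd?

Apply Euclid's algorithm to 786 and 107:
786 = 7·107 + 37
107 = 2·37 + 33
37 = 1·33 + 4
33 = 8·4 + 1
4 = 4·1 + 0
gcd(107, 786) = 1.
Working backward:
1 = 33 − 8·4
1 = −8·37 + 9·33
1 = 9·107 − 26·37
1 = −26·786 + 191·107
So 1 = (-26)·786 + (191)·107.

1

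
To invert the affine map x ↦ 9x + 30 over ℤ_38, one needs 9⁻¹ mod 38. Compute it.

17

Run Euclid on (38, 9):
38 = 4*9 + 2
9 = 4*2 + 1
2 = 2*1 + 0
gcd = 1, so the inverse exists. Back-substitute:
1 = 9 − 4·2
1 = −4·38 + 17·9
So 9·17 ≡ 1 (mod 38).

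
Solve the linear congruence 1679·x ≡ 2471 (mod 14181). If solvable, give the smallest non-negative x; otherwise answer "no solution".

1564

First find gcd(1679, 14181):
14181 = 8×1679 + 749
1679 = 2×749 + 181
749 = 4×181 + 25
181 = 7×25 + 6
25 = 4×6 + 1
6 = 6×1 + 0
gcd = 1, so a unique solution mod 14181 exists.
Back-substitute for the Bézout coefficients:
1 = 25 − 4·6
1 = −4·181 + 29·25
1 = 29·749 − 120·181
1 = −120·1679 + 269·749
1 = 269·14181 − 2272·1679
So 1679·(-2272) ≡ 1 (mod 14181), giving 1679⁻¹ ≡ 11909.
x ≡ 1679⁻¹·2471 ≡ 11909·2471 ≡ 1564 (mod 14181).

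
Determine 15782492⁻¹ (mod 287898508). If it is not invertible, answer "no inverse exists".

no inverse exists

Compute gcd(15782492, 287898508):
287898508 = 18×15782492 + 3813652
15782492 = 4×3813652 + 527884
3813652 = 7×527884 + 118464
527884 = 4×118464 + 54028
118464 = 2×54028 + 10408
54028 = 5×10408 + 1988
10408 = 5×1988 + 468
1988 = 4×468 + 116
468 = 4×116 + 4
116 = 29×4 + 0
gcd(15782492, 287898508) = 4 ≠ 1, so 15782492 has no multiplicative inverse modulo 287898508.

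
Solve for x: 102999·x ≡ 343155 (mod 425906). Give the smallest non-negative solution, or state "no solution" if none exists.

no solution

gcd(102999, 425906):
425906 = 4·102999 + 13910
102999 = 7·13910 + 5629
13910 = 2·5629 + 2652
5629 = 2·2652 + 325
2652 = 8·325 + 52
325 = 6·52 + 13
52 = 4·13 + 0
gcd = 13, but 13 ∤ 343155, so the congruence has no solution.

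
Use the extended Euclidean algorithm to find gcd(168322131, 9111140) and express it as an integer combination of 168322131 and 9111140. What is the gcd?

Euclidean algorithm:
168322131 = 18·9111140 + 4321611
9111140 = 2·4321611 + 467918
4321611 = 9·467918 + 110349
467918 = 4·110349 + 26522
110349 = 4·26522 + 4261
26522 = 6·4261 + 956
4261 = 4·956 + 437
956 = 2·437 + 82
437 = 5·82 + 27
82 = 3·27 + 1
27 = 27·1 + 0
gcd(168322131, 9111140) = 1.
Back-substituting:
1 = 82 − 3·27
1 = −3·437 + 16·82
1 = 16·956 − 35·437
1 = −35·4261 + 156·956
1 = 156·26522 − 971·4261
1 = −971·110349 + 4040·26522
1 = 4040·467918 − 17131·110349
1 = −17131·4321611 + 158219·467918
1 = 158219·9111140 − 333569·4321611
1 = −333569·168322131 + 6162461·9111140
So 1 = (-333569)·168322131 + (6162461)·9111140.

1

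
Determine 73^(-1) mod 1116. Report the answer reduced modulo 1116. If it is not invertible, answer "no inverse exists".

1009

Extended Euclidean algorithm:
1116 = 15·73 + 21
73 = 3·21 + 10
21 = 2·10 + 1
10 = 10·1 + 0
The gcd is 1. Working backward:
1 = 21 − 2·10
1 = −2·73 + 7·21
1 = 7·1116 − 107·73
Hence 73⁻¹ ≡ -107 ≡ 1009 (mod 1116).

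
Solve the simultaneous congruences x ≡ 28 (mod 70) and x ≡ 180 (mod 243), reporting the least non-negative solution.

1638

Write x = 28 + 70·k. Then 70·k ≡ 180 − 28 ≡ 152 (mod 243).
Need 70⁻¹ mod 243. Extended Euclid on (243, 70):
243 = 3·70 + 33
70 = 2·33 + 4
33 = 8·4 + 1
4 = 4·1 + 0
Back-substitute:
1 = 33 − 8·4
1 = −8·70 + 17·33
1 = 17·243 − 59·70
70⁻¹ ≡ 184 (mod 243), so k ≡ 184·152 ≡ 23 (mod 243).
x = 28 + 70·23 = 1638.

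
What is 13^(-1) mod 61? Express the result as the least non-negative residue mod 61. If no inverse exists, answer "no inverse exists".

Run Euclid on (61, 13):
61 = 4*13 + 9
13 = 1*9 + 4
9 = 2*4 + 1
4 = 4*1 + 0
The gcd is 1. Working backward:
1 = 9 − 2·4
1 = −2·13 + 3·9
1 = 3·61 − 14·13
So 13·(-14) ≡ 1 (mod 61), and -14 ≡ 47 (mod 61).

47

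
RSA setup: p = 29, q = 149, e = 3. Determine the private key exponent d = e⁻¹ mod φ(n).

φ(n) = (p−1)(q−1) = 28·148 = 4144.
Need d with 3·d ≡ 1 (mod 4144). Apply the extended Euclidean algorithm:
4144 = 1381×3 + 1
3 = 3×1 + 0
Back-substitute:
1 = 4144 − 1381·3
So 3·(-1381) ≡ 1 (mod 4144), hence d ≡ -1381 ≡ 2763 (mod 4144).

2763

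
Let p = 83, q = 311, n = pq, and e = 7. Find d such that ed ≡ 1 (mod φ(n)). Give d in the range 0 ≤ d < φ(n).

φ(n) = (p−1)(q−1) = 82·310 = 25420.
Need d with 7·d ≡ 1 (mod 25420). Apply the extended Euclidean algorithm:
25420 = 3631*7 + 3
7 = 2*3 + 1
3 = 3*1 + 0
Back-substitute:
1 = 7 − 2·3
1 = −2·25420 + 7263·7
So 7·7263 ≡ 1 (mod 25420), hence d = 7263.

7263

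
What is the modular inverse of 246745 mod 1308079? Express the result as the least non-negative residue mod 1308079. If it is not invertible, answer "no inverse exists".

Run Euclid on (1308079, 246745):
1308079 = 5*246745 + 74354
246745 = 3*74354 + 23683
74354 = 3*23683 + 3305
23683 = 7*3305 + 548
3305 = 6*548 + 17
548 = 32*17 + 4
17 = 4*4 + 1
4 = 4*1 + 0
The gcd is 1. Working backward:
1 = 17 − 4·4
1 = −4·548 + 129·17
1 = 129·3305 − 778·548
1 = −778·23683 + 5575·3305
1 = 5575·74354 − 17503·23683
1 = −17503·246745 + 58084·74354
1 = 58084·1308079 − 307923·246745
So 246745·(-307923) ≡ 1 (mod 1308079), and -307923 ≡ 1000156 (mod 1308079).

1000156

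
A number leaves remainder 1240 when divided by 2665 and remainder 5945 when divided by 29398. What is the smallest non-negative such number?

Write x = 1240 + 2665·k. Then 2665·k ≡ 5945 − 1240 ≡ 4705 (mod 29398).
Need 2665⁻¹ mod 29398. Extended Euclid on (29398, 2665):
29398 = 11·2665 + 83
2665 = 32·83 + 9
83 = 9·9 + 2
9 = 4·2 + 1
2 = 2·1 + 0
Back-substitute:
1 = 9 − 4·2
1 = −4·83 + 37·9
1 = 37·2665 − 1188·83
1 = −1188·29398 + 13105·2665
2665⁻¹ ≡ 13105 (mod 29398), so k ≡ 13105·4705 ≡ 11419 (mod 29398).
x = 1240 + 2665·11419 = 30432875.

30432875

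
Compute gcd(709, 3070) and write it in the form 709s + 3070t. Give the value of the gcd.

Euclidean algorithm:
3070 = 4·709 + 234
709 = 3·234 + 7
234 = 33·7 + 3
7 = 2·3 + 1
3 = 3·1 + 0
gcd(709, 3070) = 1.
Back-substituting:
1 = 7 − 2·3
1 = −2·234 + 67·7
1 = 67·709 − 203·234
1 = −203·3070 + 879·709
So 1 = (-203)·3070 + (879)·709.

1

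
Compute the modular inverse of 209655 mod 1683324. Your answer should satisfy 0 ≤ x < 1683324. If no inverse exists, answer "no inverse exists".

no inverse exists

Euclidean algorithm on 1683324, 209655:
1683324 = 8×209655 + 6084
209655 = 34×6084 + 2799
6084 = 2×2799 + 486
2799 = 5×486 + 369
486 = 1×369 + 117
369 = 3×117 + 18
117 = 6×18 + 9
18 = 2×9 + 0
The gcd is 9, not 1, hence no inverse exists.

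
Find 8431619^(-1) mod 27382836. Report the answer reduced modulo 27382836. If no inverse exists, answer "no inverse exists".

20914271

Extended Euclidean algorithm:
27382836 = 3*8431619 + 2087979
8431619 = 4*2087979 + 79703
2087979 = 26*79703 + 15701
79703 = 5*15701 + 1198
15701 = 13*1198 + 127
1198 = 9*127 + 55
127 = 2*55 + 17
55 = 3*17 + 4
17 = 4*4 + 1
4 = 4*1 + 0
Since gcd(8431619, 27382836) = 1, back-substitute to write 1 as a combination:
1 = 17 − 4·4
1 = −4·55 + 13·17
1 = 13·127 − 30·55
1 = −30·1198 + 283·127
1 = 283·15701 − 3709·1198
1 = −3709·79703 + 18828·15701
1 = 18828·2087979 − 493237·79703
1 = −493237·8431619 + 1991776·2087979
1 = 1991776·27382836 − 6468565·8431619
Hence 8431619⁻¹ ≡ -6468565 ≡ 20914271 (mod 27382836).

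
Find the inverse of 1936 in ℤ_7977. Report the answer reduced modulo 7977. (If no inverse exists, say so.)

Extended Euclidean algorithm:
7977 = 4*1936 + 233
1936 = 8*233 + 72
233 = 3*72 + 17
72 = 4*17 + 4
17 = 4*4 + 1
4 = 4*1 + 0
Since gcd(1936, 7977) = 1, back-substitute to write 1 as a combination:
1 = 17 − 4·4
1 = −4·72 + 17·17
1 = 17·233 − 55·72
1 = −55·1936 + 457·233
1 = 457·7977 − 1883·1936
Hence 1936⁻¹ ≡ -1883 ≡ 6094 (mod 7977).

6094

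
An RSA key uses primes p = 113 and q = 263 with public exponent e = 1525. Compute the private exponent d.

φ(n) = (p−1)(q−1) = 112·262 = 29344.
Need d with 1525·d ≡ 1 (mod 29344). Apply the extended Euclidean algorithm:
29344 = 19×1525 + 369
1525 = 4×369 + 49
369 = 7×49 + 26
49 = 1×26 + 23
26 = 1×23 + 3
23 = 7×3 + 2
3 = 1×2 + 1
2 = 2×1 + 0
Back-substitute:
1 = 3 − 2
1 = −23 + 8·3
1 = 8·26 − 9·23
1 = −9·49 + 17·26
1 = 17·369 − 128·49
1 = −128·1525 + 529·369
1 = 529·29344 − 10179·1525
So 1525·(-10179) ≡ 1 (mod 29344), hence d ≡ -10179 ≡ 19165 (mod 29344).

19165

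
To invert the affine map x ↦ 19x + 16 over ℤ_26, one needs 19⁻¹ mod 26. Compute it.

Apply the Euclidean algorithm to 26 and 19:
26 = 1·19 + 7
19 = 2·7 + 5
7 = 1·5 + 2
5 = 2·2 + 1
2 = 2·1 + 0
The gcd is 1. Working backward:
1 = 5 − 2·2
1 = −2·7 + 3·5
1 = 3·19 − 8·7
1 = −8·26 + 11·19
So 19·11 ≡ 1 (mod 26).

11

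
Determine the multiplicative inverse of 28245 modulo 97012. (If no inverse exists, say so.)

66313

Apply the Euclidean algorithm to 97012 and 28245:
97012 = 3·28245 + 12277
28245 = 2·12277 + 3691
12277 = 3·3691 + 1204
3691 = 3·1204 + 79
1204 = 15·79 + 19
79 = 4·19 + 3
19 = 6·3 + 1
3 = 3·1 + 0
gcd = 1, so the inverse exists. Back-substitute:
1 = 19 − 6·3
1 = −6·79 + 25·19
1 = 25·1204 − 381·79
1 = −381·3691 + 1168·1204
1 = 1168·12277 − 3885·3691
1 = −3885·28245 + 8938·12277
1 = 8938·97012 − 30699·28245
Thus 28245·(-30699) ≡ 1 (mod 97012); reducing, -30699 mod 97012 = 66313.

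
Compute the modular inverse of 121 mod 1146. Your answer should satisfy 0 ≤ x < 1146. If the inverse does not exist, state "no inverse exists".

Extended Euclidean algorithm:
1146 = 9·121 + 57
121 = 2·57 + 7
57 = 8·7 + 1
7 = 7·1 + 0
The gcd is 1. Working backward:
1 = 57 − 8·7
1 = −8·121 + 17·57
1 = 17·1146 − 161·121
So 121·(-161) ≡ 1 (mod 1146), and -161 ≡ 985 (mod 1146).

985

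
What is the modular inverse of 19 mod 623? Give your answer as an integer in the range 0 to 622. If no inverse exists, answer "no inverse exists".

gcd(623, 19) by repeated division:
623 = 32*19 + 15
19 = 1*15 + 4
15 = 3*4 + 3
4 = 1*3 + 1
3 = 3*1 + 0
gcd = 1, so the inverse exists. Back-substitute:
1 = 4 − 3
1 = −15 + 4·4
1 = 4·19 − 5·15
1 = −5·623 + 164·19
So 19·164 ≡ 1 (mod 623).

164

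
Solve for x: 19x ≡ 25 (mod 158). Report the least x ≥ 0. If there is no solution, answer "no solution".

First find gcd(19, 158):
158 = 8·19 + 6
19 = 3·6 + 1
6 = 6·1 + 0
gcd = 1, so a unique solution mod 158 exists.
Back-substitute for the Bézout coefficients:
1 = 19 − 3·6
1 = −3·158 + 25·19
So 19·(25) ≡ 1 (mod 158), giving 19⁻¹ ≡ 25.
x ≡ 19⁻¹·25 ≡ 25·25 ≡ 151 (mod 158).

151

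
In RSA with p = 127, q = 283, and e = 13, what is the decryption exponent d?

10933

φ(n) = (p−1)(q−1) = 126·282 = 35532.
Need d with 13·d ≡ 1 (mod 35532). Apply the extended Euclidean algorithm:
35532 = 2733·13 + 3
13 = 4·3 + 1
3 = 3·1 + 0
Back-substitute:
1 = 13 − 4·3
1 = −4·35532 + 10933·13
So 13·10933 ≡ 1 (mod 35532), hence d = 10933.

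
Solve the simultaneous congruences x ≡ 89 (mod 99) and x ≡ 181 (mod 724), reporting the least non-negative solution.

Write x = 89 + 99·k. Then 99·k ≡ 181 − 89 ≡ 92 (mod 724).
Need 99⁻¹ mod 724. Extended Euclid on (724, 99):
724 = 7*99 + 31
99 = 3*31 + 6
31 = 5*6 + 1
6 = 6*1 + 0
Back-substitute:
1 = 31 − 5·6
1 = −5·99 + 16·31
1 = 16·724 − 117·99
99⁻¹ ≡ 607 (mod 724), so k ≡ 607·92 ≡ 96 (mod 724).
x = 89 + 99·96 = 9593.

9593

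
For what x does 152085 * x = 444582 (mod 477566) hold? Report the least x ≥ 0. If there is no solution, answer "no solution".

421480

First find gcd(152085, 477566):
477566 = 3·152085 + 21311
152085 = 7·21311 + 2908
21311 = 7·2908 + 955
2908 = 3·955 + 43
955 = 22·43 + 9
43 = 4·9 + 7
9 = 1·7 + 2
7 = 3·2 + 1
2 = 2·1 + 0
gcd = 1, so a unique solution mod 477566 exists.
Back-substitute for the Bézout coefficients:
1 = 7 − 3·2
1 = −3·9 + 4·7
1 = 4·43 − 19·9
1 = −19·955 + 422·43
1 = 422·2908 − 1285·955
1 = −1285·21311 + 9417·2908
1 = 9417·152085 − 67204·21311
1 = −67204·477566 + 211029·152085
So 152085·(211029) ≡ 1 (mod 477566), giving 152085⁻¹ ≡ 211029.
x ≡ 152085⁻¹·444582 ≡ 211029·444582 ≡ 421480 (mod 477566).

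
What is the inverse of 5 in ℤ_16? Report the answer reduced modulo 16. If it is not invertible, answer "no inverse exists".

Apply the Euclidean algorithm to 16 and 5:
16 = 3*5 + 1
5 = 5*1 + 0
gcd = 1, so the inverse exists. Back-substitute:
1 = 16 − 3·5
So 5·(-3) ≡ 1 (mod 16), and -3 ≡ 13 (mod 16).

13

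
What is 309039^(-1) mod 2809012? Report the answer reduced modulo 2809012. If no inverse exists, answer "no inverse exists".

Extended Euclidean algorithm:
2809012 = 9×309039 + 27661
309039 = 11×27661 + 4768
27661 = 5×4768 + 3821
4768 = 1×3821 + 947
3821 = 4×947 + 33
947 = 28×33 + 23
33 = 1×23 + 10
23 = 2×10 + 3
10 = 3×3 + 1
3 = 3×1 + 0
The gcd is 1. Working backward:
1 = 10 − 3·3
1 = −3·23 + 7·10
1 = 7·33 − 10·23
1 = −10·947 + 287·33
1 = 287·3821 − 1158·947
1 = −1158·4768 + 1445·3821
1 = 1445·27661 − 8383·4768
1 = −8383·309039 + 93658·27661
1 = 93658·2809012 − 851305·309039
So 309039·(-851305) ≡ 1 (mod 2809012), and -851305 ≡ 1957707 (mod 2809012).

1957707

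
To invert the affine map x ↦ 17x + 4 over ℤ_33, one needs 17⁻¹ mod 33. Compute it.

2

Extended Euclidean algorithm:
33 = 1×17 + 16
17 = 1×16 + 1
16 = 16×1 + 0
Since gcd(17, 33) = 1, back-substitute to write 1 as a combination:
1 = 17 − 16
1 = −33 + 2·17
So 17·2 ≡ 1 (mod 33).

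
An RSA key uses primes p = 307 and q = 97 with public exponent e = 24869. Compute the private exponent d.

365

φ(n) = (p−1)(q−1) = 306·96 = 29376.
Need d with 24869·d ≡ 1 (mod 29376). Apply the extended Euclidean algorithm:
29376 = 1×24869 + 4507
24869 = 5×4507 + 2334
4507 = 1×2334 + 2173
2334 = 1×2173 + 161
2173 = 13×161 + 80
161 = 2×80 + 1
80 = 80×1 + 0
Back-substitute:
1 = 161 − 2·80
1 = −2·2173 + 27·161
1 = 27·2334 − 29·2173
1 = −29·4507 + 56·2334
1 = 56·24869 − 309·4507
1 = −309·29376 + 365·24869
So 24869·365 ≡ 1 (mod 29376), hence d = 365.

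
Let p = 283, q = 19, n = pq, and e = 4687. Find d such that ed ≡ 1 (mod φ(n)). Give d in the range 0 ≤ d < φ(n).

φ(n) = (p−1)(q−1) = 282·18 = 5076.
Need d with 4687·d ≡ 1 (mod 5076). Apply the extended Euclidean algorithm:
5076 = 1*4687 + 389
4687 = 12*389 + 19
389 = 20*19 + 9
19 = 2*9 + 1
9 = 9*1 + 0
Back-substitute:
1 = 19 − 2·9
1 = −2·389 + 41·19
1 = 41·4687 − 494·389
1 = −494·5076 + 535·4687
So 4687·535 ≡ 1 (mod 5076), hence d = 535.

535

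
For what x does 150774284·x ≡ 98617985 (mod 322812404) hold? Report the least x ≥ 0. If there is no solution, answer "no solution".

no solution

gcd(150774284, 322812404):
322812404 = 2·150774284 + 21263836
150774284 = 7·21263836 + 1927432
21263836 = 11·1927432 + 62084
1927432 = 31·62084 + 2828
62084 = 21·2828 + 2696
2828 = 1·2696 + 132
2696 = 20·132 + 56
132 = 2·56 + 20
56 = 2·20 + 16
20 = 1·16 + 4
16 = 4·4 + 0
gcd = 4, but 4 ∤ 98617985, so the congruence has no solution.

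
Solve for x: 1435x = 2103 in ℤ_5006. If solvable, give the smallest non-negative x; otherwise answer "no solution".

4997

First find gcd(1435, 5006):
5006 = 3×1435 + 701
1435 = 2×701 + 33
701 = 21×33 + 8
33 = 4×8 + 1
8 = 8×1 + 0
gcd = 1, so a unique solution mod 5006 exists.
Back-substitute for the Bézout coefficients:
1 = 33 − 4·8
1 = −4·701 + 85·33
1 = 85·1435 − 174·701
1 = −174·5006 + 607·1435
So 1435·(607) ≡ 1 (mod 5006), giving 1435⁻¹ ≡ 607.
x ≡ 1435⁻¹·2103 ≡ 607·2103 ≡ 4997 (mod 5006).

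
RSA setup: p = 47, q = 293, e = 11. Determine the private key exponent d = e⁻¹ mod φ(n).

φ(n) = (p−1)(q−1) = 46·292 = 13432.
Need d with 11·d ≡ 1 (mod 13432). Apply the extended Euclidean algorithm:
13432 = 1221*11 + 1
11 = 11*1 + 0
Back-substitute:
1 = 13432 − 1221·11
So 11·(-1221) ≡ 1 (mod 13432), hence d ≡ -1221 ≡ 12211 (mod 13432).

12211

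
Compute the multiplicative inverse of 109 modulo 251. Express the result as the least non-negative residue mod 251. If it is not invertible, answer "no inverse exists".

76

Apply the Euclidean algorithm to 251 and 109:
251 = 2·109 + 33
109 = 3·33 + 10
33 = 3·10 + 3
10 = 3·3 + 1
3 = 3·1 + 0
Since gcd(109, 251) = 1, back-substitute to write 1 as a combination:
1 = 10 − 3·3
1 = −3·33 + 10·10
1 = 10·109 − 33·33
1 = −33·251 + 76·109
So 109·76 ≡ 1 (mod 251).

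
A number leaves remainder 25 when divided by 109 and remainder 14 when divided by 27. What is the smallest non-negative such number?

1769

Write x = 25 + 109·k. Then 109·k ≡ 14 − 25 ≡ 16 (mod 27).
Need 109⁻¹ mod 27. Extended Euclid on (27, 1):
27 = 27*1 + 0
109⁻¹ ≡ 1 (mod 27), so k ≡ 1·16 ≡ 16 (mod 27).
x = 25 + 109·16 = 1769.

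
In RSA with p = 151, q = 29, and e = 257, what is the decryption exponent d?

1193

φ(n) = (p−1)(q−1) = 150·28 = 4200.
Need d with 257·d ≡ 1 (mod 4200). Apply the extended Euclidean algorithm:
4200 = 16*257 + 88
257 = 2*88 + 81
88 = 1*81 + 7
81 = 11*7 + 4
7 = 1*4 + 3
4 = 1*3 + 1
3 = 3*1 + 0
Back-substitute:
1 = 4 − 3
1 = −7 + 2·4
1 = 2·81 − 23·7
1 = −23·88 + 25·81
1 = 25·257 − 73·88
1 = −73·4200 + 1193·257
So 257·1193 ≡ 1 (mod 4200), hence d = 1193.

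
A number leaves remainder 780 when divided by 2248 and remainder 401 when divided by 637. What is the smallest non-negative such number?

Write x = 780 + 2248·k. Then 2248·k ≡ 401 − 780 ≡ 258 (mod 637).
Need 2248⁻¹ mod 637. Extended Euclid on (637, 337):
637 = 1×337 + 300
337 = 1×300 + 37
300 = 8×37 + 4
37 = 9×4 + 1
4 = 4×1 + 0
Back-substitute:
1 = 37 − 9·4
1 = −9·300 + 73·37
1 = 73·337 − 82·300
1 = −82·637 + 155·337
2248⁻¹ ≡ 155 (mod 637), so k ≡ 155·258 ≡ 496 (mod 637).
x = 780 + 2248·496 = 1115788.

1115788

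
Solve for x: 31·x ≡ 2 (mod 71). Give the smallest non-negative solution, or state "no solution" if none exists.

39

First find gcd(31, 71):
71 = 2·31 + 9
31 = 3·9 + 4
9 = 2·4 + 1
4 = 4·1 + 0
gcd = 1, so a unique solution mod 71 exists.
Back-substitute for the Bézout coefficients:
1 = 9 − 2·4
1 = −2·31 + 7·9
1 = 7·71 − 16·31
So 31·(-16) ≡ 1 (mod 71), giving 31⁻¹ ≡ 55.
x ≡ 31⁻¹·2 ≡ 55·2 ≡ 39 (mod 71).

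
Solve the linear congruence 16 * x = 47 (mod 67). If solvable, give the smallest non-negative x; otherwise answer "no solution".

49

First find gcd(16, 67):
67 = 4·16 + 3
16 = 5·3 + 1
3 = 3·1 + 0
gcd = 1, so a unique solution mod 67 exists.
Back-substitute for the Bézout coefficients:
1 = 16 − 5·3
1 = −5·67 + 21·16
So 16·(21) ≡ 1 (mod 67), giving 16⁻¹ ≡ 21.
x ≡ 16⁻¹·47 ≡ 21·47 ≡ 49 (mod 67).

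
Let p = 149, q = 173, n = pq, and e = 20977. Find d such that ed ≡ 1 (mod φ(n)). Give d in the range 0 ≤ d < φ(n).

4865

φ(n) = (p−1)(q−1) = 148·172 = 25456.
Need d with 20977·d ≡ 1 (mod 25456). Apply the extended Euclidean algorithm:
25456 = 1·20977 + 4479
20977 = 4·4479 + 3061
4479 = 1·3061 + 1418
3061 = 2·1418 + 225
1418 = 6·225 + 68
225 = 3·68 + 21
68 = 3·21 + 5
21 = 4·5 + 1
5 = 5·1 + 0
Back-substitute:
1 = 21 − 4·5
1 = −4·68 + 13·21
1 = 13·225 − 43·68
1 = −43·1418 + 271·225
1 = 271·3061 − 585·1418
1 = −585·4479 + 856·3061
1 = 856·20977 − 4009·4479
1 = −4009·25456 + 4865·20977
So 20977·4865 ≡ 1 (mod 25456), hence d = 4865.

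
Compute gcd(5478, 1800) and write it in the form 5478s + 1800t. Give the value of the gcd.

Repeated division:
5478 = 3*1800 + 78
1800 = 23*78 + 6
78 = 13*6 + 0
gcd(5478, 1800) = 6.
Back-substituting:
6 = 1800 − 23·78
6 = −23·5478 + 70·1800
So 6 = (-23)·5478 + (70)·1800.

6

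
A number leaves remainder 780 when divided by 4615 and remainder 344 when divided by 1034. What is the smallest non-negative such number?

1560650

Write x = 780 + 4615·k. Then 4615·k ≡ 344 − 780 ≡ 598 (mod 1034).
Need 4615⁻¹ mod 1034. Extended Euclid on (1034, 479):
1034 = 2*479 + 76
479 = 6*76 + 23
76 = 3*23 + 7
23 = 3*7 + 2
7 = 3*2 + 1
2 = 2*1 + 0
Back-substitute:
1 = 7 − 3·2
1 = −3·23 + 10·7
1 = 10·76 − 33·23
1 = −33·479 + 208·76
1 = 208·1034 − 449·479
4615⁻¹ ≡ 585 (mod 1034), so k ≡ 585·598 ≡ 338 (mod 1034).
x = 780 + 4615·338 = 1560650.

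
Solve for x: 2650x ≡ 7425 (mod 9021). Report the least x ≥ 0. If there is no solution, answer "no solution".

First find gcd(2650, 9021):
9021 = 3×2650 + 1071
2650 = 2×1071 + 508
1071 = 2×508 + 55
508 = 9×55 + 13
55 = 4×13 + 3
13 = 4×3 + 1
3 = 3×1 + 0
gcd = 1, so a unique solution mod 9021 exists.
Back-substitute for the Bézout coefficients:
1 = 13 − 4·3
1 = −4·55 + 17·13
1 = 17·508 − 157·55
1 = −157·1071 + 331·508
1 = 331·2650 − 819·1071
1 = −819·9021 + 2788·2650
So 2650·(2788) ≡ 1 (mod 9021), giving 2650⁻¹ ≡ 2788.
x ≡ 2650⁻¹·7425 ≡ 2788·7425 ≡ 6726 (mod 9021).

6726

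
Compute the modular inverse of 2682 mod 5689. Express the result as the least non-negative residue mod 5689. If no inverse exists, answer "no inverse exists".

3816

gcd(5689, 2682) by repeated division:
5689 = 2×2682 + 325
2682 = 8×325 + 82
325 = 3×82 + 79
82 = 1×79 + 3
79 = 26×3 + 1
3 = 3×1 + 0
The gcd is 1. Working backward:
1 = 79 − 26·3
1 = −26·82 + 27·79
1 = 27·325 − 107·82
1 = −107·2682 + 883·325
1 = 883·5689 − 1873·2682
So 2682·(-1873) ≡ 1 (mod 5689), and -1873 ≡ 3816 (mod 5689).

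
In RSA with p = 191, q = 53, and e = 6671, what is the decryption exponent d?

5311

φ(n) = (p−1)(q−1) = 190·52 = 9880.
Need d with 6671·d ≡ 1 (mod 9880). Apply the extended Euclidean algorithm:
9880 = 1*6671 + 3209
6671 = 2*3209 + 253
3209 = 12*253 + 173
253 = 1*173 + 80
173 = 2*80 + 13
80 = 6*13 + 2
13 = 6*2 + 1
2 = 2*1 + 0
Back-substitute:
1 = 13 − 6·2
1 = −6·80 + 37·13
1 = 37·173 − 80·80
1 = −80·253 + 117·173
1 = 117·3209 − 1484·253
1 = −1484·6671 + 3085·3209
1 = 3085·9880 − 4569·6671
So 6671·(-4569) ≡ 1 (mod 9880), hence d ≡ -4569 ≡ 5311 (mod 9880).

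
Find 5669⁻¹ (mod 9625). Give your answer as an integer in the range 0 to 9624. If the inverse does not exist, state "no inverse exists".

Extended Euclidean algorithm:
9625 = 1×5669 + 3956
5669 = 1×3956 + 1713
3956 = 2×1713 + 530
1713 = 3×530 + 123
530 = 4×123 + 38
123 = 3×38 + 9
38 = 4×9 + 2
9 = 4×2 + 1
2 = 2×1 + 0
The gcd is 1. Working backward:
1 = 9 − 4·2
1 = −4·38 + 17·9
1 = 17·123 − 55·38
1 = −55·530 + 237·123
1 = 237·1713 − 766·530
1 = −766·3956 + 1769·1713
1 = 1769·5669 − 2535·3956
1 = −2535·9625 + 4304·5669
So 5669·4304 ≡ 1 (mod 9625).

4304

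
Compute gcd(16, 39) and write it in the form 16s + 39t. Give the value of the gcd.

1

Apply Euclid's algorithm to 39 and 16:
39 = 2*16 + 7
16 = 2*7 + 2
7 = 3*2 + 1
2 = 2*1 + 0
gcd(16, 39) = 1.
Express as a combination:
1 = 7 − 3·2
1 = −3·16 + 7·7
1 = 7·39 − 17·16
So 1 = (7)·39 + (-17)·16.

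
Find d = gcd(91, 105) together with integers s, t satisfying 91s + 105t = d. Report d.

Repeated division:
105 = 1*91 + 14
91 = 6*14 + 7
14 = 2*7 + 0
gcd(91, 105) = 7.
Express as a combination:
7 = 91 − 6·14
7 = −6·105 + 7·91
So 7 = (-6)·105 + (7)·91.

7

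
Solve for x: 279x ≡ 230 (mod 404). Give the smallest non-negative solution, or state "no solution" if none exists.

First find gcd(279, 404):
404 = 1·279 + 125
279 = 2·125 + 29
125 = 4·29 + 9
29 = 3·9 + 2
9 = 4·2 + 1
2 = 2·1 + 0
gcd = 1, so a unique solution mod 404 exists.
Back-substitute for the Bézout coefficients:
1 = 9 − 4·2
1 = −4·29 + 13·9
1 = 13·125 − 56·29
1 = −56·279 + 125·125
1 = 125·404 − 181·279
So 279·(-181) ≡ 1 (mod 404), giving 279⁻¹ ≡ 223.
x ≡ 279⁻¹·230 ≡ 223·230 ≡ 386 (mod 404).

386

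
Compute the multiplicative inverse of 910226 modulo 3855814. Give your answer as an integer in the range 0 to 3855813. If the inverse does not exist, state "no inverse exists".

no inverse exists

Euclidean algorithm on 3855814, 910226:
3855814 = 4·910226 + 214910
910226 = 4·214910 + 50586
214910 = 4·50586 + 12566
50586 = 4·12566 + 322
12566 = 39·322 + 8
322 = 40·8 + 2
8 = 4·2 + 0
gcd(910226, 3855814) = 2 ≠ 1, so 910226 has no multiplicative inverse modulo 3855814.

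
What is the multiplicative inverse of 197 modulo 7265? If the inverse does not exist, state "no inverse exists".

5753

gcd(7265, 197) by repeated division:
7265 = 36*197 + 173
197 = 1*173 + 24
173 = 7*24 + 5
24 = 4*5 + 4
5 = 1*4 + 1
4 = 4*1 + 0
gcd = 1, so the inverse exists. Back-substitute:
1 = 5 − 4
1 = −24 + 5·5
1 = 5·173 − 36·24
1 = −36·197 + 41·173
1 = 41·7265 − 1512·197
Thus 197·(-1512) ≡ 1 (mod 7265); reducing, -1512 mod 7265 = 5753.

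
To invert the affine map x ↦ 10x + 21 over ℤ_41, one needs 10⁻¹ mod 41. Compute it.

Run Euclid on (41, 10):
41 = 4*10 + 1
10 = 10*1 + 0
Since gcd(10, 41) = 1, back-substitute to write 1 as a combination:
1 = 41 − 4·10
Hence 10⁻¹ ≡ -4 ≡ 37 (mod 41).

37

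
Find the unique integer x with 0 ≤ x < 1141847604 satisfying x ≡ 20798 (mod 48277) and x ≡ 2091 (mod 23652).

989554467

Write x = 20798 + 48277·k. Then 48277·k ≡ 2091 − 20798 ≡ 4945 (mod 23652).
Need 48277⁻¹ mod 23652. Extended Euclid on (23652, 973):
23652 = 24*973 + 300
973 = 3*300 + 73
300 = 4*73 + 8
73 = 9*8 + 1
8 = 8*1 + 0
Back-substitute:
1 = 73 − 9·8
1 = −9·300 + 37·73
1 = 37·973 − 120·300
1 = −120·23652 + 2917·973
48277⁻¹ ≡ 2917 (mod 23652), so k ≡ 2917·4945 ≡ 20497 (mod 23652).
x = 20798 + 48277·20497 = 989554467.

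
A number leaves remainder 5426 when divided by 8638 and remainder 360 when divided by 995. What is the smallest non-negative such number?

2881880

Write x = 5426 + 8638·k. Then 8638·k ≡ 360 − 5426 ≡ 904 (mod 995).
Need 8638⁻¹ mod 995. Extended Euclid on (995, 678):
995 = 1·678 + 317
678 = 2·317 + 44
317 = 7·44 + 9
44 = 4·9 + 8
9 = 1·8 + 1
8 = 8·1 + 0
Back-substitute:
1 = 9 − 8
1 = −44 + 5·9
1 = 5·317 − 36·44
1 = −36·678 + 77·317
1 = 77·995 − 113·678
8638⁻¹ ≡ 882 (mod 995), so k ≡ 882·904 ≡ 333 (mod 995).
x = 5426 + 8638·333 = 2881880.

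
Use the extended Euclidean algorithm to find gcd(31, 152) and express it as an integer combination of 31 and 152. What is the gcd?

Euclidean algorithm:
152 = 4×31 + 28
31 = 1×28 + 3
28 = 9×3 + 1
3 = 3×1 + 0
gcd(31, 152) = 1.
Working backward:
1 = 28 − 9·3
1 = −9·31 + 10·28
1 = 10·152 − 49·31
So 1 = (10)·152 + (-49)·31.

1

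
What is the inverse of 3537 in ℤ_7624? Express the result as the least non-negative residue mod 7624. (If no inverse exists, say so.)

Run Euclid on (7624, 3537):
7624 = 2×3537 + 550
3537 = 6×550 + 237
550 = 2×237 + 76
237 = 3×76 + 9
76 = 8×9 + 4
9 = 2×4 + 1
4 = 4×1 + 0
Since gcd(3537, 7624) = 1, back-substitute to write 1 as a combination:
1 = 9 − 2·4
1 = −2·76 + 17·9
1 = 17·237 − 53·76
1 = −53·550 + 123·237
1 = 123·3537 − 791·550
1 = −791·7624 + 1705·3537
So 3537·1705 ≡ 1 (mod 7624).

1705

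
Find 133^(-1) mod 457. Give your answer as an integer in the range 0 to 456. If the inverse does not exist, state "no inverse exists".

323

Extended Euclidean algorithm:
457 = 3·133 + 58
133 = 2·58 + 17
58 = 3·17 + 7
17 = 2·7 + 3
7 = 2·3 + 1
3 = 3·1 + 0
The gcd is 1. Working backward:
1 = 7 − 2·3
1 = −2·17 + 5·7
1 = 5·58 − 17·17
1 = −17·133 + 39·58
1 = 39·457 − 134·133
Thus 133·(-134) ≡ 1 (mod 457); reducing, -134 mod 457 = 323.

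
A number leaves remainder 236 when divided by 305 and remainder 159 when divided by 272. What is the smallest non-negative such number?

Write x = 236 + 305·k. Then 305·k ≡ 159 − 236 ≡ 195 (mod 272).
Need 305⁻¹ mod 272. Extended Euclid on (272, 33):
272 = 8*33 + 8
33 = 4*8 + 1
8 = 8*1 + 0
Back-substitute:
1 = 33 − 4·8
1 = −4·272 + 33·33
305⁻¹ ≡ 33 (mod 272), so k ≡ 33·195 ≡ 179 (mod 272).
x = 236 + 305·179 = 54831.

54831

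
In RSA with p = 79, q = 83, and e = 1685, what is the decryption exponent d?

φ(n) = (p−1)(q−1) = 78·82 = 6396.
Need d with 1685·d ≡ 1 (mod 6396). Apply the extended Euclidean algorithm:
6396 = 3×1685 + 1341
1685 = 1×1341 + 344
1341 = 3×344 + 309
344 = 1×309 + 35
309 = 8×35 + 29
35 = 1×29 + 6
29 = 4×6 + 5
6 = 1×5 + 1
5 = 5×1 + 0
Back-substitute:
1 = 6 − 5
1 = −29 + 5·6
1 = 5·35 − 6·29
1 = −6·309 + 53·35
1 = 53·344 − 59·309
1 = −59·1341 + 230·344
1 = 230·1685 − 289·1341
1 = −289·6396 + 1097·1685
So 1685·1097 ≡ 1 (mod 6396), hence d = 1097.

1097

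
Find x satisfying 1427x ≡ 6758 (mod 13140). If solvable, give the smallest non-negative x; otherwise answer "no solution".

First find gcd(1427, 13140):
13140 = 9×1427 + 297
1427 = 4×297 + 239
297 = 1×239 + 58
239 = 4×58 + 7
58 = 8×7 + 2
7 = 3×2 + 1
2 = 2×1 + 0
gcd = 1, so a unique solution mod 13140 exists.
Back-substitute for the Bézout coefficients:
1 = 7 − 3·2
1 = −3·58 + 25·7
1 = 25·239 − 103·58
1 = −103·297 + 128·239
1 = 128·1427 − 615·297
1 = −615·13140 + 5663·1427
So 1427·(5663) ≡ 1 (mod 13140), giving 1427⁻¹ ≡ 5663.
x ≡ 1427⁻¹·6758 ≡ 5663·6758 ≡ 6874 (mod 13140).

6874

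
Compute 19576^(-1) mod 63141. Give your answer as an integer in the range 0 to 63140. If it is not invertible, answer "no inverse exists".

gcd(63141, 19576) by repeated division:
63141 = 3*19576 + 4413
19576 = 4*4413 + 1924
4413 = 2*1924 + 565
1924 = 3*565 + 229
565 = 2*229 + 107
229 = 2*107 + 15
107 = 7*15 + 2
15 = 7*2 + 1
2 = 2*1 + 0
gcd = 1, so the inverse exists. Back-substitute:
1 = 15 − 7·2
1 = −7·107 + 50·15
1 = 50·229 − 107·107
1 = −107·565 + 264·229
1 = 264·1924 − 899·565
1 = −899·4413 + 2062·1924
1 = 2062·19576 − 9147·4413
1 = −9147·63141 + 29503·19576
So 19576·29503 ≡ 1 (mod 63141).

29503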